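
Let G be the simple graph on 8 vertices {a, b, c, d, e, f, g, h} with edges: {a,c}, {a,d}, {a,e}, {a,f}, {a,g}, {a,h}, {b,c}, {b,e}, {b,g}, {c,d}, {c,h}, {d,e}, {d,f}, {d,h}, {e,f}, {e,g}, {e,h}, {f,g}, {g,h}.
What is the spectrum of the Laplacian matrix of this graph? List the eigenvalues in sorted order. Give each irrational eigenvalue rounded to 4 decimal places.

[0, 2.7948, 3.4812, 4.7950, 5.6530, 6.8062, 7, 7.4697]

With the vertex order [a, b, c, d, e, f, g, h], the degrees are [6, 3, 4, 5, 6, 4, 5, 5], giving D = diag(6, 3, 4, 5, 6, 4, 5, 5) and L = D - A. L is symmetric positive semidefinite, so every eigenvalue is real and nonnegative. The single zero eigenvalue shows the graph is connected. By the matrix-tree theorem the graph has (1/8) * product of the nonzero eigenvalues = 11732 spanning trees.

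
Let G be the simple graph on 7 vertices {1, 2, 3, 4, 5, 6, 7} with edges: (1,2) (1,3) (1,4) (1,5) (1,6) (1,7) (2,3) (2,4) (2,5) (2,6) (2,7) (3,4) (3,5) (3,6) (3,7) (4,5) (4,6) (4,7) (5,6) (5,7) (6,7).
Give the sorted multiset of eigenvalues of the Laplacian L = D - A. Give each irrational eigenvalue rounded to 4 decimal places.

[0, 7, 7, 7, 7, 7, 7]

With the vertex order [1, 2, 3, 4, 5, 6, 7], the degrees are [6, 6, 6, 6, 6, 6, 6], giving D = diag(6, 6, 6, 6, 6, 6, 6) and L = D - A. Since every row of L sums to 0, the all-ones vector is in the kernel and 0 is an eigenvalue. The single zero eigenvalue shows the graph is connected. There is one zero in the spectrum, matching the 1 component.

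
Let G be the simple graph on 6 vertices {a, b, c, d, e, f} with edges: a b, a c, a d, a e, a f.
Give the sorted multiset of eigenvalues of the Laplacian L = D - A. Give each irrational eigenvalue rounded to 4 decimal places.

Each diagonal entry of L is the vertex degree and each off-diagonal entry is -1 where an edge is present, 0 otherwise; in the order [a, b, c, d, e, f] the diagonal is [5, 1, 1, 1, 1, 1]. Diagonalising L (or applying a numerical eigensolver to the 6x6 matrix) gives the spectrum above. There is one zero in the spectrum, matching the 1 component.

[0, 1, 1, 1, 1, 6]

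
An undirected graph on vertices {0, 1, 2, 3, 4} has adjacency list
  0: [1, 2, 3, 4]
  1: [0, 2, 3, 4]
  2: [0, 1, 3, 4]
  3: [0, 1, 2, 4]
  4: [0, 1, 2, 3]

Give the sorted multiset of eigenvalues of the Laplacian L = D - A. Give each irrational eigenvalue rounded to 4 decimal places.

[0, 5, 5, 5, 5]

Reading degrees in the order [0, 1, 2, 3, 4] gives [4, 4, 4, 4, 4]; set D = diag(4, 4, 4, 4, 4) and form L = D - A. Diagonalising L (or applying a numerical eigensolver to the 5x5 matrix) gives the spectrum above. There is one zero in the spectrum, matching the 1 component.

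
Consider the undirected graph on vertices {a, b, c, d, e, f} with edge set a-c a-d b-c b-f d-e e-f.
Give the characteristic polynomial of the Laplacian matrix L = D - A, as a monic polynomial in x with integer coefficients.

x^6 - 12x^5 + 54x^4 - 112x^3 + 105x^2 - 36x

With the vertex order [a, b, c, d, e, f], the degrees are [2, 2, 2, 2, 2, 2], giving D = diag(2, 2, 2, 2, 2, 2) and L = D - A. L has integer entries, so p(x) = det(xI - L) has integer coefficients. Expanding the determinant yields x^6 - 12x^5 + 54x^4 - 112x^3 + 105x^2 - 36x. Since p(0) = det(-L) = 0, x divides p(x). There is one zero in the spectrum, matching the 1 component.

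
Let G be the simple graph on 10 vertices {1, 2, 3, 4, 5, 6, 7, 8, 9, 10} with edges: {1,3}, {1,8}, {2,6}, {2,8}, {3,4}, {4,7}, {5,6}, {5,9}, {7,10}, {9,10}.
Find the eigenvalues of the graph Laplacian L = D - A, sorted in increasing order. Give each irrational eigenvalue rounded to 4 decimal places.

[0, 0.3820, 0.3820, 1.3820, 1.3820, 2.6180, 2.6180, 3.6180, 3.6180, 4]

With the vertex order [1, 2, 3, 4, 5, 6, 7, 8, 9, 10], the degrees are [2, 2, 2, 2, 2, 2, 2, 2, 2, 2], giving D = diag(2, 2, 2, 2, 2, 2, 2, 2, 2, 2) and L = D - A. Since every row of L sums to 0, the all-ones vector is in the kernel and 0 is an eigenvalue. There is one zero in the spectrum, matching the 1 component.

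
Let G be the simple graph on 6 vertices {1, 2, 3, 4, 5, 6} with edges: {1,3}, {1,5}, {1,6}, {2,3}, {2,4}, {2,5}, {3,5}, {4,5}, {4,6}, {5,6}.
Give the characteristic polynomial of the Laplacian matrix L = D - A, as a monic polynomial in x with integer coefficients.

Each diagonal entry of L is the vertex degree and each off-diagonal entry is -1 where an edge is present, 0 otherwise; in the order [1, 2, 3, 4, 5, 6] the diagonal is [3, 3, 3, 3, 5, 3]. Computing det(xI - L) by cofactor expansion (or equivalently via sum-over-permutations) gives x^6 - 20x^5 + 155x^4 - 580x^3 + 1045x^2 - 726x. The constant term is 0 because L is singular (the all-ones vector lies in its kernel). By the matrix-tree theorem the graph has (1/6) * product of the nonzero eigenvalues = 121 spanning trees. There is one zero in the spectrum, matching the 1 component.

x^6 - 20x^5 + 155x^4 - 580x^3 + 1045x^2 - 726x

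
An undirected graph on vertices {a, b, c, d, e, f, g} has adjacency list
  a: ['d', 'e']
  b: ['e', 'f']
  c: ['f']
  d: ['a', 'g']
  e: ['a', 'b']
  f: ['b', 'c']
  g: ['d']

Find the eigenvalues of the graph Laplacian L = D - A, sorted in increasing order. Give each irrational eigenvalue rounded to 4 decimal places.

Reading degrees in the order [a, b, c, d, e, f, g] gives [2, 2, 1, 2, 2, 2, 1]; set D = diag(2, 2, 1, 2, 2, 2, 1) and form L = D - A. Since every row of L sums to 0, the all-ones vector is in the kernel and 0 is an eigenvalue. The largest eigenvalue, 3.8019, is at most the vertex count 7. By the matrix-tree theorem the graph has (1/7) * product of the nonzero eigenvalues = 1 spanning tree.

[0, 0.1981, 0.7530, 1.5550, 2.4450, 3.2470, 3.8019]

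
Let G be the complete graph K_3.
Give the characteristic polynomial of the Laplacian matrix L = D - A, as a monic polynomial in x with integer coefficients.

The graph has 3 vertices and degree multiset [2, 2, 2]; D is the diagonal matrix of degrees and L = D - A. L has integer entries, so p(x) = det(xI - L) has integer coefficients. Expanding the determinant yields x^3 - 6x^2 + 9x. The coefficient of x^2 equals -trace(L) = -6, matching the sum of degrees. The eigenvalues sum to 6, which equals trace(L) = 2|E|.

x^3 - 6x^2 + 9x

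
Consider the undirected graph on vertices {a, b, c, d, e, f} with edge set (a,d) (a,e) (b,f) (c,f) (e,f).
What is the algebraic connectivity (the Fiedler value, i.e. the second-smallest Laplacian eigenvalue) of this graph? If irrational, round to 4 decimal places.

With the vertex order [a, b, c, d, e, f], the degrees are [2, 1, 1, 1, 2, 3], giving D = diag(2, 1, 1, 1, 2, 3) and L = D - A. The smallest Laplacian eigenvalue is always 0. The next one, lambda_2 = 0.3249, measures how hard the graph is to disconnect: larger values mean better connectivity. There is one zero in the spectrum, matching the 1 component.

0.3249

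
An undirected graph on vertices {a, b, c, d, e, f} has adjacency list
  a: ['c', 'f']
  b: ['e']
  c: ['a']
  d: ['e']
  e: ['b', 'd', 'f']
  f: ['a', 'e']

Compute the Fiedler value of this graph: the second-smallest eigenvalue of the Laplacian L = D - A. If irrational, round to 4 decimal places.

0.3249

Each diagonal entry of L is the vertex degree and each off-diagonal entry is -1 where an edge is present, 0 otherwise; in the order [a, b, c, d, e, f] the diagonal is [2, 1, 1, 1, 3, 2]. The sorted Laplacian eigenvalues are [0, 0.3249, 1, 1.4608, 3, 4.2143]; the algebraic connectivity is the second entry, 0.3249. By the matrix-tree theorem the graph has (1/6) * product of the nonzero eigenvalues = 1 spanning tree.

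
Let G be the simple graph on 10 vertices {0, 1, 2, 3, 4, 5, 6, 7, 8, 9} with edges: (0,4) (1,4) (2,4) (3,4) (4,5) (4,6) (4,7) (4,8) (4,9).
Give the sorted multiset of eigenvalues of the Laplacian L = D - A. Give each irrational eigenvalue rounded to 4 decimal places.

With the vertex order [0, 1, 2, 3, 4, 5, 6, 7, 8, 9], the degrees are [1, 1, 1, 1, 9, 1, 1, 1, 1, 1], giving D = diag(1, 1, 1, 1, 9, 1, 1, 1, 1, 1) and L = D - A. L is symmetric positive semidefinite, so every eigenvalue is real and nonnegative. The single zero eigenvalue shows the graph is connected. There is one zero in the spectrum, matching the 1 component.

[0, 1, 1, 1, 1, 1, 1, 1, 1, 10]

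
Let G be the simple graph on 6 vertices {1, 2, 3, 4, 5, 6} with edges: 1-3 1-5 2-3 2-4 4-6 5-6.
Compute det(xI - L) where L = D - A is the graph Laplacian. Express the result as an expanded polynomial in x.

x^6 - 12x^5 + 54x^4 - 112x^3 + 105x^2 - 36x

Reading degrees in the order [1, 2, 3, 4, 5, 6] gives [2, 2, 2, 2, 2, 2]; set D = diag(2, 2, 2, 2, 2, 2) and form L = D - A. The eigenvalues of L are [0, 1, 1, 3, 3, 4]; the characteristic polynomial is the product of (x - lambda_i), which multiplies out to x^6 - 12x^5 + 54x^4 - 112x^3 + 105x^2 - 36x. Since p(0) = det(-L) = 0, x divides p(x). By the matrix-tree theorem the graph has (1/6) * product of the nonzero eigenvalues = 6 spanning trees.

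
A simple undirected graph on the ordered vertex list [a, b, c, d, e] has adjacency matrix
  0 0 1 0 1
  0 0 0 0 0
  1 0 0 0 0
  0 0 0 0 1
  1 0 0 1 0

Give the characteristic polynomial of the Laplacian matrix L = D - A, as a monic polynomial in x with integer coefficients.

Each diagonal entry of L is the vertex degree and each off-diagonal entry is -1 where an edge is present, 0 otherwise; in the order [a, b, c, d, e] the diagonal is [2, 0, 1, 1, 2]. L has integer entries, so p(x) = det(xI - L) has integer coefficients. Expanding the determinant yields x^5 - 6x^4 + 10x^3 - 4x^2. The constant term is 0 because L is singular (the all-ones vector lies in its kernel). The eigenvalues sum to 6, which equals trace(L) = 2|E|. There are 2 zeros in the spectrum, matching the 2 components.

x^5 - 6x^4 + 10x^3 - 4x^2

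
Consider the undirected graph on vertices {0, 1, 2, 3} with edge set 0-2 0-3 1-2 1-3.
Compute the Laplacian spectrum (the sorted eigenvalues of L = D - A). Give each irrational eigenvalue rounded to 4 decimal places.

Reading degrees in the order [0, 1, 2, 3] gives [2, 2, 2, 2]; set D = diag(2, 2, 2, 2) and form L = D - A. The multiplicity of 0 as a Laplacian eigenvalue equals the number of connected components. By the matrix-tree theorem the graph has (1/4) * product of the nonzero eigenvalues = 4 spanning trees.

[0, 2, 2, 4]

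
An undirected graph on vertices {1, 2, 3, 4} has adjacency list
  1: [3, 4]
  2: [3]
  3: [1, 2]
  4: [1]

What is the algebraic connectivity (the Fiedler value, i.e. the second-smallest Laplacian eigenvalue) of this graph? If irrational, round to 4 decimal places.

0.5858

Each diagonal entry of L is the vertex degree and each off-diagonal entry is -1 where an edge is present, 0 otherwise; in the order [1, 2, 3, 4] the diagonal is [2, 1, 2, 1]. Computing the eigenvalues of L and sorting gives [0, 0.5858, 2, 3.4142]. The Fiedler value lambda_2 = 0.5858 is strictly positive, so the graph is connected. The largest eigenvalue, 3.4142, is at most the vertex count 4.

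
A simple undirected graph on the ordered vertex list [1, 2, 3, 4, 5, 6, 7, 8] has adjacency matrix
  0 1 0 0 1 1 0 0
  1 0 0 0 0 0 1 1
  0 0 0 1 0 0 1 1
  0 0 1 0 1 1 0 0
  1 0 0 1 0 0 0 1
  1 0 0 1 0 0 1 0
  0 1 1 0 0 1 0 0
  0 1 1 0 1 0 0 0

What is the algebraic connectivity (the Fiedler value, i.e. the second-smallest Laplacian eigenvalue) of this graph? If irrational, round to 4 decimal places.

Reading degrees in the order [1, 2, 3, 4, 5, 6, 7, 8] gives [3, 3, 3, 3, 3, 3, 3, 3]; set D = diag(3, 3, 3, 3, 3, 3, 3, 3) and form L = D - A. The sorted Laplacian eigenvalues are [0, 2, 2, 2, 4, 4, 4, 6]; the algebraic connectivity is the second entry, 2. There is one zero in the spectrum, matching the 1 component.

2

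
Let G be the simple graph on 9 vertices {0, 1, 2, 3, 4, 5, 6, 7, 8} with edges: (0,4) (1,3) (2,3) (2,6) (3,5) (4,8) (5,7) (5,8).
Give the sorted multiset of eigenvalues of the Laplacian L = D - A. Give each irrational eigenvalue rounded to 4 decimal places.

[0, 0.1862, 0.4822, 0.7043, 1.4073, 2.1338, 2.8532, 3.5372, 4.6958]

Reading degrees in the order [0, 1, 2, 3, 4, 5, 6, 7, 8] gives [1, 1, 2, 3, 2, 3, 1, 1, 2]; set D = diag(1, 1, 2, 3, 2, 3, 1, 1, 2) and form L = D - A. Since every row of L sums to 0, the all-ones vector is in the kernel and 0 is an eigenvalue.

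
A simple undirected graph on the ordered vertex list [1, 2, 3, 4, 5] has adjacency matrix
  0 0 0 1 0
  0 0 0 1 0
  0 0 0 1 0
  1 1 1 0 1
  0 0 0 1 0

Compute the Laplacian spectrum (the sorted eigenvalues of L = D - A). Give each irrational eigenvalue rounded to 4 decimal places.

[0, 1, 1, 1, 5]

With the vertex order [1, 2, 3, 4, 5], the degrees are [1, 1, 1, 4, 1], giving D = diag(1, 1, 1, 4, 1) and L = D - A. Diagonalising L (or applying a numerical eigensolver to the 5x5 matrix) gives the spectrum above.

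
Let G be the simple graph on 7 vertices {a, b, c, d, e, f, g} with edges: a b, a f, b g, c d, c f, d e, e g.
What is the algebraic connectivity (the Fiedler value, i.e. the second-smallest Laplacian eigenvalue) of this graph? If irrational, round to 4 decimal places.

0.7530

Reading degrees in the order [a, b, c, d, e, f, g] gives [2, 2, 2, 2, 2, 2, 2]; set D = diag(2, 2, 2, 2, 2, 2, 2) and form L = D - A. The sorted Laplacian eigenvalues are [0, 0.7530, 0.7530, 2.4450, 2.4450, 3.8019, 3.8019]; the algebraic connectivity is the second entry, 0.7530. The largest eigenvalue, 3.8019, is at most the vertex count 7.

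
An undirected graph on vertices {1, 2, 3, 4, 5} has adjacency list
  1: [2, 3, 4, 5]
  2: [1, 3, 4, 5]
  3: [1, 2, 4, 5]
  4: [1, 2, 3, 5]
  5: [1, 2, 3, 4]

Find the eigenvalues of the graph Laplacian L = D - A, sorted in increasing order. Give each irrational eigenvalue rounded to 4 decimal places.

Reading degrees in the order [1, 2, 3, 4, 5] gives [4, 4, 4, 4, 4]; set D = diag(4, 4, 4, 4, 4) and form L = D - A. Since every row of L sums to 0, the all-ones vector is in the kernel and 0 is an eigenvalue.

[0, 5, 5, 5, 5]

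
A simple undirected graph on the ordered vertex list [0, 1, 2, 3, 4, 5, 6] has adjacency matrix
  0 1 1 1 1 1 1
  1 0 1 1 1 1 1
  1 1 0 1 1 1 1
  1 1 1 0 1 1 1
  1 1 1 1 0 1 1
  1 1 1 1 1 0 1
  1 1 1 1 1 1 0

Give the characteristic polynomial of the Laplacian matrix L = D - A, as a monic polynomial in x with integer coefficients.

x^7 - 42x^6 + 735x^5 - 6860x^4 + 36015x^3 - 100842x^2 + 117649x

Each diagonal entry of L is the vertex degree and each off-diagonal entry is -1 where an edge is present, 0 otherwise; in the order [0, 1, 2, 3, 4, 5, 6] the diagonal is [6, 6, 6, 6, 6, 6, 6]. L has integer entries, so p(x) = det(xI - L) has integer coefficients. Expanding the determinant yields x^7 - 42x^6 + 735x^5 - 6860x^4 + 36015x^3 - 100842x^2 + 117649x. The constant term is 0 because L is singular (the all-ones vector lies in its kernel).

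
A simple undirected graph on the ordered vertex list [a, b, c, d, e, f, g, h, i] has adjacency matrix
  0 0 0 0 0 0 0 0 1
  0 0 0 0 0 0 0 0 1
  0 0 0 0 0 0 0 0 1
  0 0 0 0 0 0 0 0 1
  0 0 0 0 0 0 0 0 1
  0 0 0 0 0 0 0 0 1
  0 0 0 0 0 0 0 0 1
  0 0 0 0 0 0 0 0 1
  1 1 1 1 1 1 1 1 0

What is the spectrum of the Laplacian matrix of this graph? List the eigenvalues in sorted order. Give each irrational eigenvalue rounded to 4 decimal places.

[0, 1, 1, 1, 1, 1, 1, 1, 9]

Each diagonal entry of L is the vertex degree and each off-diagonal entry is -1 where an edge is present, 0 otherwise; in the order [a, b, c, d, e, f, g, h, i] the diagonal is [1, 1, 1, 1, 1, 1, 1, 1, 8]. Since every row of L sums to 0, the all-ones vector is in the kernel and 0 is an eigenvalue. The single zero eigenvalue shows the graph is connected. The eigenvalues sum to 16, which equals trace(L) = 2|E|.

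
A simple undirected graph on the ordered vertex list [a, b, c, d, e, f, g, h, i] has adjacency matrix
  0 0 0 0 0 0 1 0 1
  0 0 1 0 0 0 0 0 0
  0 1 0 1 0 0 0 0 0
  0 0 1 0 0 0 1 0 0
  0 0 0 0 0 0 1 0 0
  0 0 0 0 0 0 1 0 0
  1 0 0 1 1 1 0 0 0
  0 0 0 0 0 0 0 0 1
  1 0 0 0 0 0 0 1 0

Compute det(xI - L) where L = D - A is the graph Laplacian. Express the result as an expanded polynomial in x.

With the vertex order [a, b, c, d, e, f, g, h, i], the degrees are [2, 1, 2, 2, 1, 1, 4, 1, 2], giving D = diag(2, 1, 2, 2, 1, 1, 4, 1, 2) and L = D - A. Computing det(xI - L) by cofactor expansion (or equivalently via sum-over-permutations) gives x^9 - 16x^8 + 102x^7 - 336x^6 + 619x^5 - 644x^4 + 361x^3 - 96x^2 + 9x. Since p(0) = det(-L) = 0, x divides p(x). The eigenvalues sum to 16, which equals trace(L) = 2|E|. There is one zero in the spectrum, matching the 1 component.

x^9 - 16x^8 + 102x^7 - 336x^6 + 619x^5 - 644x^4 + 361x^3 - 96x^2 + 9x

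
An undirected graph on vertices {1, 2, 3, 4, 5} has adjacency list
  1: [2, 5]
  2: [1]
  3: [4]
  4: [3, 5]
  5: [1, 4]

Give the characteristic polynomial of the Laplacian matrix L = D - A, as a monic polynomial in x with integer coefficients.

Each diagonal entry of L is the vertex degree and each off-diagonal entry is -1 where an edge is present, 0 otherwise; in the order [1, 2, 3, 4, 5] the diagonal is [2, 1, 1, 2, 2]. L has integer entries, so p(x) = det(xI - L) has integer coefficients. Expanding the determinant yields x^5 - 8x^4 + 21x^3 - 20x^2 + 5x. The coefficient of x^4 equals -trace(L) = -8, matching the sum of degrees. There is one zero in the spectrum, matching the 1 component. The largest eigenvalue, 3.6180, is at most the vertex count 5.

x^5 - 8x^4 + 21x^3 - 20x^2 + 5x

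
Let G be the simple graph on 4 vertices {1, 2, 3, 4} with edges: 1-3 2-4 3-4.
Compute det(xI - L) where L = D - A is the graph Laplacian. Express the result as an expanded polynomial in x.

With the vertex order [1, 2, 3, 4], the degrees are [1, 1, 2, 2], giving D = diag(1, 1, 2, 2) and L = D - A. L has integer entries, so p(x) = det(xI - L) has integer coefficients. Expanding the determinant yields x^4 - 6x^3 + 10x^2 - 4x. The constant term is 0 because L is singular (the all-ones vector lies in its kernel). There is one zero in the spectrum, matching the 1 component.

x^4 - 6x^3 + 10x^2 - 4x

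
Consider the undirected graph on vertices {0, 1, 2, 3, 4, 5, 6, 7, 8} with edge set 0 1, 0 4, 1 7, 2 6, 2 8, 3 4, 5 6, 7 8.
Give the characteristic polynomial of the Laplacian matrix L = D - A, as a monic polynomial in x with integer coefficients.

x^9 - 16x^8 + 105x^7 - 364x^6 + 715x^5 - 792x^4 + 462x^3 - 120x^2 + 9x

Each diagonal entry of L is the vertex degree and each off-diagonal entry is -1 where an edge is present, 0 otherwise; in the order [0, 1, 2, 3, 4, 5, 6, 7, 8] the diagonal is [2, 2, 2, 1, 2, 1, 2, 2, 2]. Computing det(xI - L) by cofactor expansion (or equivalently via sum-over-permutations) gives x^9 - 16x^8 + 105x^7 - 364x^6 + 715x^5 - 792x^4 + 462x^3 - 120x^2 + 9x. Since p(0) = det(-L) = 0, x divides p(x). By the matrix-tree theorem the graph has (1/9) * product of the nonzero eigenvalues = 1 spanning tree.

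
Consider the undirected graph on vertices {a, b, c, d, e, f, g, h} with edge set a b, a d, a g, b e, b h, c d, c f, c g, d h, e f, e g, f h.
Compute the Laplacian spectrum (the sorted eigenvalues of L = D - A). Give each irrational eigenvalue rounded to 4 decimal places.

[0, 2, 2, 2, 4, 4, 4, 6]

With the vertex order [a, b, c, d, e, f, g, h], the degrees are [3, 3, 3, 3, 3, 3, 3, 3], giving D = diag(3, 3, 3, 3, 3, 3, 3, 3) and L = D - A. Diagonalising L (or applying a numerical eigensolver to the 8x8 matrix) gives the spectrum above. The single zero eigenvalue shows the graph is connected. The eigenvalues sum to 24, which equals trace(L) = 2|E|. The largest eigenvalue, 6, is at most the vertex count 8.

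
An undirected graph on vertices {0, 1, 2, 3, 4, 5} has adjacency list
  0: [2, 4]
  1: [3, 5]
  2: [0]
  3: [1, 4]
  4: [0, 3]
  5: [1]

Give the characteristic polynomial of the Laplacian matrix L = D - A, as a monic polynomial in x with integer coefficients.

x^6 - 10x^5 + 36x^4 - 56x^3 + 35x^2 - 6x

Reading degrees in the order [0, 1, 2, 3, 4, 5] gives [2, 2, 1, 2, 2, 1]; set D = diag(2, 2, 1, 2, 2, 1) and form L = D - A. L has integer entries, so p(x) = det(xI - L) has integer coefficients. Expanding the determinant yields x^6 - 10x^5 + 36x^4 - 56x^3 + 35x^2 - 6x. The constant term is 0 because L is singular (the all-ones vector lies in its kernel). The largest eigenvalue, 3.7321, is at most the vertex count 6.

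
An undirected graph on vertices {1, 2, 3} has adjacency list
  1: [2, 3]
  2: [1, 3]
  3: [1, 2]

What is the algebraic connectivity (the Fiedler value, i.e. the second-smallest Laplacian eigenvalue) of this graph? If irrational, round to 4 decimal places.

3

Reading degrees in the order [1, 2, 3] gives [2, 2, 2]; set D = diag(2, 2, 2) and form L = D - A. The sorted Laplacian eigenvalues are [0, 3, 3]; the algebraic connectivity is the second entry, 3. The largest eigenvalue, 3, is at most the vertex count 3.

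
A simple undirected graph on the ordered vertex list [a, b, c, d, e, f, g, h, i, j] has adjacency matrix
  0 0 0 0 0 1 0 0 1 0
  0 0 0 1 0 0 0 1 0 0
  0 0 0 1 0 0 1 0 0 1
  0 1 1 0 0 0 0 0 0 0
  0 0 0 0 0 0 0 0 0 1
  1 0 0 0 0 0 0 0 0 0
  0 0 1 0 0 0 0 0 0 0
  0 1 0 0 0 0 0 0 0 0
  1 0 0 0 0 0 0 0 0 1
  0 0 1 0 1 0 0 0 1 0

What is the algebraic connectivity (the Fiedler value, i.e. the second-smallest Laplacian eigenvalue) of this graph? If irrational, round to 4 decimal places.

0.1487

Each diagonal entry of L is the vertex degree and each off-diagonal entry is -1 where an edge is present, 0 otherwise; in the order [a, b, c, d, e, f, g, h, i, j] the diagonal is [2, 2, 3, 2, 1, 1, 1, 1, 2, 3]. The sorted Laplacian eigenvalues are [0, 0.1487, 0.3820, 0.6496, 1.3820, 1.4400, 2.6180, 3.0561, 3.6180, 4.7056]; the algebraic connectivity is the second entry, 0.1487. The eigenvalues sum to 18, which equals trace(L) = 2|E|. There is one zero in the spectrum, matching the 1 component.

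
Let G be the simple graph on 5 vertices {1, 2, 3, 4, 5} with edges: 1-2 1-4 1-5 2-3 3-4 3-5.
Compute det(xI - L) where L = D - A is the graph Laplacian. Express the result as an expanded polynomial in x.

x^5 - 12x^4 + 51x^3 - 92x^2 + 60x

Reading degrees in the order [1, 2, 3, 4, 5] gives [3, 2, 3, 2, 2]; set D = diag(3, 2, 3, 2, 2) and form L = D - A. L has integer entries, so p(x) = det(xI - L) has integer coefficients. Expanding the determinant yields x^5 - 12x^4 + 51x^3 - 92x^2 + 60x. Since p(0) = det(-L) = 0, x divides p(x). The largest eigenvalue, 5, is at most the vertex count 5.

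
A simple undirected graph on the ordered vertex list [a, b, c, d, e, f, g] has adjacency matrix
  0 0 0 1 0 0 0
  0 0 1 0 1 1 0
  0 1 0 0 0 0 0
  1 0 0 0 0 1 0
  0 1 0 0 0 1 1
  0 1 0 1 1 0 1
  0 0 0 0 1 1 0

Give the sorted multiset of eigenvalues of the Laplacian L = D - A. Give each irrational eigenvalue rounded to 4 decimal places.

[0, 0.4160, 0.9010, 2.3961, 2.7872, 4.3117, 5.1879]

With the vertex order [a, b, c, d, e, f, g], the degrees are [1, 3, 1, 2, 3, 4, 2], giving D = diag(1, 3, 1, 2, 3, 4, 2) and L = D - A. Diagonalising L (or applying a numerical eigensolver to the 7x7 matrix) gives the spectrum above. The largest eigenvalue, 5.1879, is at most the vertex count 7. By the matrix-tree theorem the graph has (1/7) * product of the nonzero eigenvalues = 8 spanning trees.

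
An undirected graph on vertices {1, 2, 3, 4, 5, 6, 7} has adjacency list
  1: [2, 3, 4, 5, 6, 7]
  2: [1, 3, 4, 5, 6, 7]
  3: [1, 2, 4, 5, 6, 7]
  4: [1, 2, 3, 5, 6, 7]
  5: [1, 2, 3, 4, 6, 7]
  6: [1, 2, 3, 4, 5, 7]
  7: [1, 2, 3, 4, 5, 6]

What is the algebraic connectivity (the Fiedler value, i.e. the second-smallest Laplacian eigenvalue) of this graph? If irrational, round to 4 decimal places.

7

With the vertex order [1, 2, 3, 4, 5, 6, 7], the degrees are [6, 6, 6, 6, 6, 6, 6], giving D = diag(6, 6, 6, 6, 6, 6, 6) and L = D - A. Computing the eigenvalues of L and sorting gives [0, 7, 7, 7, 7, 7, 7]. The Fiedler value lambda_2 = 7 is strictly positive, so the graph is connected. The eigenvalues sum to 42, which equals trace(L) = 2|E|.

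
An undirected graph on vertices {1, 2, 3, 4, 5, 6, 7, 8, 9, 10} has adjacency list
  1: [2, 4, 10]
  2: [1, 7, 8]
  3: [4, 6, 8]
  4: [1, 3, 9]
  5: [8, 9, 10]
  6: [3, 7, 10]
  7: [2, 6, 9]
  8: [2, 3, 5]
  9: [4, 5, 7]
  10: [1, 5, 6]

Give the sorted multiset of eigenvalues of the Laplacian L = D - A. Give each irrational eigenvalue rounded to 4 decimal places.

[0, 2, 2, 2, 2, 2, 5, 5, 5, 5]

Reading degrees in the order [1, 2, 3, 4, 5, 6, 7, 8, 9, 10] gives [3, 3, 3, 3, 3, 3, 3, 3, 3, 3]; set D = diag(3, 3, 3, 3, 3, 3, 3, 3, 3, 3) and form L = D - A. L is symmetric positive semidefinite, so every eigenvalue is real and nonnegative. The single zero eigenvalue shows the graph is connected. There is one zero in the spectrum, matching the 1 component.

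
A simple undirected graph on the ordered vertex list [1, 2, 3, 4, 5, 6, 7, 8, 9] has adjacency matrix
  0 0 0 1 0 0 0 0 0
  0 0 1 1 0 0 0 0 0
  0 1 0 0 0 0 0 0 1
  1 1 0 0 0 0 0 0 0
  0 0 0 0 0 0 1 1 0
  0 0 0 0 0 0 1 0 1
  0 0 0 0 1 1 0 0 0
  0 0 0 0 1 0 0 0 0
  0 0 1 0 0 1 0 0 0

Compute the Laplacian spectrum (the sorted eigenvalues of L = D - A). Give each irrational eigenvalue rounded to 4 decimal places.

[0, 0.1206, 0.4679, 1, 1.6527, 2.3473, 3, 3.5321, 3.8794]

With the vertex order [1, 2, 3, 4, 5, 6, 7, 8, 9], the degrees are [1, 2, 2, 2, 2, 2, 2, 1, 2], giving D = diag(1, 2, 2, 2, 2, 2, 2, 1, 2) and L = D - A. Since every row of L sums to 0, the all-ones vector is in the kernel and 0 is an eigenvalue. The single zero eigenvalue shows the graph is connected. The eigenvalues sum to 16, which equals trace(L) = 2|E|. The largest eigenvalue, 3.8794, is at most the vertex count 9.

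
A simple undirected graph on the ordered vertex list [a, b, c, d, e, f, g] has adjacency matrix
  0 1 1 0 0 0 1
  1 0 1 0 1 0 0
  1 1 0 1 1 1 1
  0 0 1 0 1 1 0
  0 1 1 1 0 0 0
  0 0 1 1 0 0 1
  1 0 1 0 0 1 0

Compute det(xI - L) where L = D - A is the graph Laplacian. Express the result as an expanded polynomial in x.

x^7 - 24x^6 + 231x^5 - 1140x^4 + 3036x^3 - 4128x^2 + 2240x

Reading degrees in the order [a, b, c, d, e, f, g] gives [3, 3, 6, 3, 3, 3, 3]; set D = diag(3, 3, 6, 3, 3, 3, 3) and form L = D - A. L has integer entries, so p(x) = det(xI - L) has integer coefficients. Expanding the determinant yields x^7 - 24x^6 + 231x^5 - 1140x^4 + 3036x^3 - 4128x^2 + 2240x. Since p(0) = det(-L) = 0, x divides p(x).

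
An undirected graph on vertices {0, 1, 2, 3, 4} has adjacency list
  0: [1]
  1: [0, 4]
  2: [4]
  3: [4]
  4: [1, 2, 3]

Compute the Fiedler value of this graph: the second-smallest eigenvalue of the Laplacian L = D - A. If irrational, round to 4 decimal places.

Each diagonal entry of L is the vertex degree and each off-diagonal entry is -1 where an edge is present, 0 otherwise; in the order [0, 1, 2, 3, 4] the diagonal is [1, 2, 1, 1, 3]. The sorted Laplacian eigenvalues are [0, 0.5188, 1, 2.3111, 4.1701]; the algebraic connectivity is the second entry, 0.5188. The largest eigenvalue, 4.1701, is at most the vertex count 5.

0.5188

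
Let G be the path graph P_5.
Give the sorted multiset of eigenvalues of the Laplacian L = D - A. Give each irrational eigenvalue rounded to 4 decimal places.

[0, 0.3820, 1.3820, 2.6180, 3.6180]

The graph has 5 vertices and degree multiset [2, 2, 2, 1, 1]; D is the diagonal matrix of degrees and L = D - A. The multiplicity of 0 as a Laplacian eigenvalue equals the number of connected components. The single zero eigenvalue shows the graph is connected. The eigenvalues sum to 8, which equals trace(L) = 2|E|.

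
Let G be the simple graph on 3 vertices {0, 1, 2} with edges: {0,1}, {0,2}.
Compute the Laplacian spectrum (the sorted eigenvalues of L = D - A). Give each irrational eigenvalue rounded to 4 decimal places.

[0, 1, 3]

Each diagonal entry of L is the vertex degree and each off-diagonal entry is -1 where an edge is present, 0 otherwise; in the order [0, 1, 2] the diagonal is [2, 1, 1]. L is symmetric positive semidefinite, so every eigenvalue is real and nonnegative. The largest eigenvalue, 3, is at most the vertex count 3.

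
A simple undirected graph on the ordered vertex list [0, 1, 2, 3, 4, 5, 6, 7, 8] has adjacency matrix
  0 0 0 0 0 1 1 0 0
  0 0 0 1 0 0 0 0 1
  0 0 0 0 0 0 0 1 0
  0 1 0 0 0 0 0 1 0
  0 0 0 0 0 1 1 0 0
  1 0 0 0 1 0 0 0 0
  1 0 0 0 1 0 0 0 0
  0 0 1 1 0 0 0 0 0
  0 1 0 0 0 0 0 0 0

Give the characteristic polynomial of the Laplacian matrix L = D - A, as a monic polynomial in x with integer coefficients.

x^9 - 16x^8 + 105x^7 - 364x^6 + 713x^5 - 776x^4 + 420x^3 - 80x^2

With the vertex order [0, 1, 2, 3, 4, 5, 6, 7, 8], the degrees are [2, 2, 1, 2, 2, 2, 2, 2, 1], giving D = diag(2, 2, 1, 2, 2, 2, 2, 2, 1) and L = D - A. L has integer entries, so p(x) = det(xI - L) has integer coefficients. Expanding the determinant yields x^9 - 16x^8 + 105x^7 - 364x^6 + 713x^5 - 776x^4 + 420x^3 - 80x^2. The constant term is 0 because L is singular (the all-ones vector lies in its kernel). There are 2 zeros in the spectrum, matching the 2 components. The largest eigenvalue, 4, is at most the vertex count 9.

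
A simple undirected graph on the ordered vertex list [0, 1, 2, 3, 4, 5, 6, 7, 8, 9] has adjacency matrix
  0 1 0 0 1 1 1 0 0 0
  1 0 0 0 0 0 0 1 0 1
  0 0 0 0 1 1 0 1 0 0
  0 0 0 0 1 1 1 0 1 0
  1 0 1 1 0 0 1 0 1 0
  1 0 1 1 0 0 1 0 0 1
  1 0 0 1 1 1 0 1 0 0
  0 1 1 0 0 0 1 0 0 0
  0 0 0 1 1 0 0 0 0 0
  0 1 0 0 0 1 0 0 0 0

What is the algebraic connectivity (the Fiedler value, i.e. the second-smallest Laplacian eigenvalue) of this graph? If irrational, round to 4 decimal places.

Reading degrees in the order [0, 1, 2, 3, 4, 5, 6, 7, 8, 9] gives [4, 3, 3, 4, 5, 5, 5, 3, 2, 2]; set D = diag(4, 3, 3, 4, 5, 5, 5, 3, 2, 2) and form L = D - A. The smallest Laplacian eigenvalue is always 0. The next one, lambda_2 = 1.1234, measures how hard the graph is to disconnect: larger values mean better connectivity.

1.1234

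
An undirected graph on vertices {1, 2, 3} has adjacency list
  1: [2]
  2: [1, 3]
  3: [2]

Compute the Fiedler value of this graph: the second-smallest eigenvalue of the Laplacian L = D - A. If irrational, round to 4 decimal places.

1

With the vertex order [1, 2, 3], the degrees are [1, 2, 1], giving D = diag(1, 2, 1) and L = D - A. The sorted Laplacian eigenvalues are [0, 1, 3]; the algebraic connectivity is the second entry, 1.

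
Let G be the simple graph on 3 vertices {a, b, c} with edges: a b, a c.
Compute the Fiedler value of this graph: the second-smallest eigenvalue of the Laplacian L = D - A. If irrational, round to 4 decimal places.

1

Reading degrees in the order [a, b, c] gives [2, 1, 1]; set D = diag(2, 1, 1) and form L = D - A. The sorted Laplacian eigenvalues are [0, 1, 3]; the algebraic connectivity is the second entry, 1.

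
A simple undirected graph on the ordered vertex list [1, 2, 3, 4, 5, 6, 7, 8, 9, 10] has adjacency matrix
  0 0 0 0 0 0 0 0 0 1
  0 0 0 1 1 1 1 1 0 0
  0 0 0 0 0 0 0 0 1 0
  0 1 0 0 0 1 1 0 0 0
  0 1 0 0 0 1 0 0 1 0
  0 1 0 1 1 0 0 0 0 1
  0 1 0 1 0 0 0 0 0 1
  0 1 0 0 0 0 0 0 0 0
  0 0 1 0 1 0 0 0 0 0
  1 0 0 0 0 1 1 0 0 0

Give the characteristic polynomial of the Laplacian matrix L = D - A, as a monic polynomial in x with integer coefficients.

x^10 - 26x^9 + 283x^8 - 1680x^7 + 5938x^6 - 12798x^5 + 16544x^4 - 12114x^3 + 4451x^2 - 610x

Each diagonal entry of L is the vertex degree and each off-diagonal entry is -1 where an edge is present, 0 otherwise; in the order [1, 2, 3, 4, 5, 6, 7, 8, 9, 10] the diagonal is [1, 5, 1, 3, 3, 4, 3, 1, 2, 3]. Computing det(xI - L) by cofactor expansion (or equivalently via sum-over-permutations) gives x^10 - 26x^9 + 283x^8 - 1680x^7 + 5938x^6 - 12798x^5 + 16544x^4 - 12114x^3 + 4451x^2 - 610x. The coefficient of x^9 equals -trace(L) = -26, matching the sum of degrees. There is one zero in the spectrum, matching the 1 component.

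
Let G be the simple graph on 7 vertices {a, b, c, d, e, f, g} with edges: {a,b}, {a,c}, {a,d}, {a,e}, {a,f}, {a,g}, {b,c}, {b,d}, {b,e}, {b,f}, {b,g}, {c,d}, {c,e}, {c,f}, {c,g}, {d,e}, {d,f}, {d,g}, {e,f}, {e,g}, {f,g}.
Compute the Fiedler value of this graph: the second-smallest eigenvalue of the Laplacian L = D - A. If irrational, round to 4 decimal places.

7

Each diagonal entry of L is the vertex degree and each off-diagonal entry is -1 where an edge is present, 0 otherwise; in the order [a, b, c, d, e, f, g] the diagonal is [6, 6, 6, 6, 6, 6, 6]. The sorted Laplacian eigenvalues are [0, 7, 7, 7, 7, 7, 7]; the algebraic connectivity is the second entry, 7. The largest eigenvalue, 7, is at most the vertex count 7. By the matrix-tree theorem the graph has (1/7) * product of the nonzero eigenvalues = 16807 spanning trees.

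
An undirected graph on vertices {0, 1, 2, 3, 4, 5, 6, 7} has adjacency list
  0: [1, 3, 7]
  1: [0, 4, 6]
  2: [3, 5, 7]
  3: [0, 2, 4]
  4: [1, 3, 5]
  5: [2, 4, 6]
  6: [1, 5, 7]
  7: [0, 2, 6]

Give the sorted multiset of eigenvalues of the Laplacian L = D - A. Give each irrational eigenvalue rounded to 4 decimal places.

With the vertex order [0, 1, 2, 3, 4, 5, 6, 7], the degrees are [3, 3, 3, 3, 3, 3, 3, 3], giving D = diag(3, 3, 3, 3, 3, 3, 3, 3) and L = D - A. The multiplicity of 0 as a Laplacian eigenvalue equals the number of connected components. The single zero eigenvalue shows the graph is connected. The largest eigenvalue, 6, is at most the vertex count 8.

[0, 2, 2, 2, 4, 4, 4, 6]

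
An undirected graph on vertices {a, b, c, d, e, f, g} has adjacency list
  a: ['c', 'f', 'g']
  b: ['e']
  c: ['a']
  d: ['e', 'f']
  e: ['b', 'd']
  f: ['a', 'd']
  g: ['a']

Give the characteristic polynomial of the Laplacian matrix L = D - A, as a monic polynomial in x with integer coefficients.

Reading degrees in the order [a, b, c, d, e, f, g] gives [3, 1, 1, 2, 2, 2, 1]; set D = diag(3, 1, 1, 2, 2, 2, 1) and form L = D - A. L has integer entries, so p(x) = det(xI - L) has integer coefficients. Expanding the determinant yields x^7 - 12x^6 + 54x^5 - 114x^4 + 116x^3 - 52x^2 + 7x. The constant term is 0 because L is singular (the all-ones vector lies in its kernel).

x^7 - 12x^6 + 54x^5 - 114x^4 + 116x^3 - 52x^2 + 7x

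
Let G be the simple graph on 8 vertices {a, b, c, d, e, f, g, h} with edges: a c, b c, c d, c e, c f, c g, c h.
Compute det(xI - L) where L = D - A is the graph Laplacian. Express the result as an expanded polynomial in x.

x^8 - 14x^7 + 63x^6 - 140x^5 + 175x^4 - 126x^3 + 49x^2 - 8x

Each diagonal entry of L is the vertex degree and each off-diagonal entry is -1 where an edge is present, 0 otherwise; in the order [a, b, c, d, e, f, g, h] the diagonal is [1, 1, 7, 1, 1, 1, 1, 1]. L has integer entries, so p(x) = det(xI - L) has integer coefficients. Expanding the determinant yields x^8 - 14x^7 + 63x^6 - 140x^5 + 175x^4 - 126x^3 + 49x^2 - 8x. Since p(0) = det(-L) = 0, x divides p(x). The largest eigenvalue, 8, is at most the vertex count 8.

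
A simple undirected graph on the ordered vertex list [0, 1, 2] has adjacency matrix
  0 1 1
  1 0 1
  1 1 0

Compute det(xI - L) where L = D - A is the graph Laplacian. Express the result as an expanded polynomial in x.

Each diagonal entry of L is the vertex degree and each off-diagonal entry is -1 where an edge is present, 0 otherwise; in the order [0, 1, 2] the diagonal is [2, 2, 2]. Computing det(xI - L) by cofactor expansion (or equivalently via sum-over-permutations) gives x^3 - 6x^2 + 9x. The coefficient of x^2 equals -trace(L) = -6, matching the sum of degrees. The largest eigenvalue, 3, is at most the vertex count 3.

x^3 - 6x^2 + 9x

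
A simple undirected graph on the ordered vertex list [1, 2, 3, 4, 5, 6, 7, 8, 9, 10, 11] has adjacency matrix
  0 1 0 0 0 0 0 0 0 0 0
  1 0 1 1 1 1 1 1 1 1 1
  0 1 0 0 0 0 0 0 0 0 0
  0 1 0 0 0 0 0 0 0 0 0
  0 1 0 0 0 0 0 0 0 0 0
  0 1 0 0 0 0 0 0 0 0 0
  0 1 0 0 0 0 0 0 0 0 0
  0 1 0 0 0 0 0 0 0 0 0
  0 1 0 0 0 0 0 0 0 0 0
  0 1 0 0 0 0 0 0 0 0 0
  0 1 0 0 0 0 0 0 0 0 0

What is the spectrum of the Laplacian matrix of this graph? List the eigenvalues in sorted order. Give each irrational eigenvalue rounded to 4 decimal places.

Each diagonal entry of L is the vertex degree and each off-diagonal entry is -1 where an edge is present, 0 otherwise; in the order [1, 2, 3, 4, 5, 6, 7, 8, 9, 10, 11] the diagonal is [1, 10, 1, 1, 1, 1, 1, 1, 1, 1, 1]. Diagonalising L (or applying a numerical eigensolver to the 11x11 matrix) gives the spectrum above. The single zero eigenvalue shows the graph is connected. The eigenvalues sum to 20, which equals trace(L) = 2|E|.

[0, 1, 1, 1, 1, 1, 1, 1, 1, 1, 11]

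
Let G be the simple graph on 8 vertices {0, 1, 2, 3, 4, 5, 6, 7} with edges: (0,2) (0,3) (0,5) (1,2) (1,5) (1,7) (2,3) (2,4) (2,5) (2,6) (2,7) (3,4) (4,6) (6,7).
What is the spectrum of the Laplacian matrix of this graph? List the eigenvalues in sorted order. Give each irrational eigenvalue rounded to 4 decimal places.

Reading degrees in the order [0, 1, 2, 3, 4, 5, 6, 7] gives [3, 3, 7, 3, 3, 3, 3, 3]; set D = diag(3, 3, 7, 3, 3, 3, 3, 3) and form L = D - A. Since every row of L sums to 0, the all-ones vector is in the kernel and 0 is an eigenvalue.

[0, 1.7530, 1.7530, 3.4450, 3.4450, 4.8019, 4.8019, 8]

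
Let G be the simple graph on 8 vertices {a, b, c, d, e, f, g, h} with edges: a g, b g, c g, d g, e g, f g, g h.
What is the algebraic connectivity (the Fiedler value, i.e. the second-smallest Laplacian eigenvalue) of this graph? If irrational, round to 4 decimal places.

Each diagonal entry of L is the vertex degree and each off-diagonal entry is -1 where an edge is present, 0 otherwise; in the order [a, b, c, d, e, f, g, h] the diagonal is [1, 1, 1, 1, 1, 1, 7, 1]. The sorted Laplacian eigenvalues are [0, 1, 1, 1, 1, 1, 1, 8]; the algebraic connectivity is the second entry, 1. The largest eigenvalue, 8, is at most the vertex count 8. By the matrix-tree theorem the graph has (1/8) * product of the nonzero eigenvalues = 1 spanning tree.

1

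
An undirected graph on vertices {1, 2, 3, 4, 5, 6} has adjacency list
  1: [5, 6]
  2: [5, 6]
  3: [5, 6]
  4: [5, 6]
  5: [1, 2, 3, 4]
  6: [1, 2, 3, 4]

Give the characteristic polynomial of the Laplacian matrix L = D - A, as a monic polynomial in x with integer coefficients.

x^6 - 16x^5 + 96x^4 - 272x^3 + 368x^2 - 192x

Each diagonal entry of L is the vertex degree and each off-diagonal entry is -1 where an edge is present, 0 otherwise; in the order [1, 2, 3, 4, 5, 6] the diagonal is [2, 2, 2, 2, 4, 4]. The eigenvalues of L are [0, 2, 2, 2, 4, 6]; the characteristic polynomial is the product of (x - lambda_i), which multiplies out to x^6 - 16x^5 + 96x^4 - 272x^3 + 368x^2 - 192x. The coefficient of x^5 equals -trace(L) = -16, matching the sum of degrees. There is one zero in the spectrum, matching the 1 component.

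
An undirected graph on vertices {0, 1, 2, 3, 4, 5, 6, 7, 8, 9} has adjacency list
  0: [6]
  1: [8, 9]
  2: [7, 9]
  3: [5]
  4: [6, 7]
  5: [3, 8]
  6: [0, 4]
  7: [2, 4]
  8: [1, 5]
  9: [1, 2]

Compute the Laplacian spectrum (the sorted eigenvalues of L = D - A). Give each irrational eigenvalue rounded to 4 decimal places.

[0, 0.0979, 0.3820, 0.8244, 1.3820, 2, 2.6180, 3.1756, 3.6180, 3.9021]

Reading degrees in the order [0, 1, 2, 3, 4, 5, 6, 7, 8, 9] gives [1, 2, 2, 1, 2, 2, 2, 2, 2, 2]; set D = diag(1, 2, 2, 1, 2, 2, 2, 2, 2, 2) and form L = D - A. L is symmetric positive semidefinite, so every eigenvalue is real and nonnegative. The largest eigenvalue, 3.9021, is at most the vertex count 10. By the matrix-tree theorem the graph has (1/10) * product of the nonzero eigenvalues = 1 spanning tree.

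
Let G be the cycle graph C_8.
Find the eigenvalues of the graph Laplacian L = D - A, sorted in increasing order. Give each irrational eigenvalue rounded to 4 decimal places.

The graph has 8 vertices and degree multiset [2, 2, 2, 2, 2, 2, 2, 2]; D is the diagonal matrix of degrees and L = D - A. Since every row of L sums to 0, the all-ones vector is in the kernel and 0 is an eigenvalue. The single zero eigenvalue shows the graph is connected.

[0, 0.5858, 0.5858, 2, 2, 3.4142, 3.4142, 4]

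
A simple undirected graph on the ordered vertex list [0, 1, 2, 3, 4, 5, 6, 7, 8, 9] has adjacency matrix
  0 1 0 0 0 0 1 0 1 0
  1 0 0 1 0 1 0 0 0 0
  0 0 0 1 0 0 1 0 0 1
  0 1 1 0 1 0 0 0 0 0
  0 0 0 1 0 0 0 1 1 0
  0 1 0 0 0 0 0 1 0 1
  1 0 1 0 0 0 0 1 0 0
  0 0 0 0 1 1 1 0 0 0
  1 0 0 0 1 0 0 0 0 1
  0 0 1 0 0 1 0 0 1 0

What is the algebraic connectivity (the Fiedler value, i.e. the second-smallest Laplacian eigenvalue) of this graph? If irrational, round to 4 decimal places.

Reading degrees in the order [0, 1, 2, 3, 4, 5, 6, 7, 8, 9] gives [3, 3, 3, 3, 3, 3, 3, 3, 3, 3]; set D = diag(3, 3, 3, 3, 3, 3, 3, 3, 3, 3) and form L = D - A. Computing the eigenvalues of L and sorting gives [0, 2, 2, 2, 2, 2, 5, 5, 5, 5]. The Fiedler value lambda_2 = 2 is strictly positive, so the graph is connected. The largest eigenvalue, 5, is at most the vertex count 10. The eigenvalues sum to 30, which equals trace(L) = 2|E|.

2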